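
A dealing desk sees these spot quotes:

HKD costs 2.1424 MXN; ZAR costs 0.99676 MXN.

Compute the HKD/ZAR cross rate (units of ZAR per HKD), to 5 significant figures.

HKD/ZAR = 2.1494

1 HKD × 2.1424 = 2.1424 MXN
2.1424 MXN ÷ 0.99676 = 2.14936 ZAR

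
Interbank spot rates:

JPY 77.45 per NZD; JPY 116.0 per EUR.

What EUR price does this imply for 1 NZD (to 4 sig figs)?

1 NZD × 77.45 = 77.45 JPY
77.45 JPY ÷ 116.0 = 0.667672 EUR

NZD/EUR = 0.6677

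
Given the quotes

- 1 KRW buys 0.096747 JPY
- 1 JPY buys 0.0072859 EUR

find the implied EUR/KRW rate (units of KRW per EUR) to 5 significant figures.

EUR/KRW = 1418.7

1 EUR ÷ 0.0072859 = 137.251 JPY
137.251 JPY ÷ 0.096747 = 1418.66 KRW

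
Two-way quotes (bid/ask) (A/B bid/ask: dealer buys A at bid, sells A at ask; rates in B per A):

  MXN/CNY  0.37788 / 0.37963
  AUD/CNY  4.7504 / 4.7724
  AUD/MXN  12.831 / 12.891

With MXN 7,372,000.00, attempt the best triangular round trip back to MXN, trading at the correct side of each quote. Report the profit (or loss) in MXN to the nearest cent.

Net profit: MXN 117,673.77

Best loop MXN → CNY → AUD → MXN:
MXN 7,372,000.00 × 0.37788 (sell MXN at bid) = CNY 2,785,731.36
CNY 2,785,731.36 ÷ 4.7724 (buy AUD at ask) = AUD 583,717.07
AUD 583,717.07 × 12.831 (sell AUD at bid) = MXN 7,489,673.77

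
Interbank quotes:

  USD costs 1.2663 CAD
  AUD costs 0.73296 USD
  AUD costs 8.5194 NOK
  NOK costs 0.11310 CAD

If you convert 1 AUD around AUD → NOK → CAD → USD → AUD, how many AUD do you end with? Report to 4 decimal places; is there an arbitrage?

1.0381 (arbitrage exists)

Around AUD → NOK → CAD → USD → AUD: 1 × 8.5194 × 0.11310 ÷ 1.2663 ÷ 0.73296 = 1.038137
Product > 1; profitable direction is AUD → NOK → CAD → USD → AUD.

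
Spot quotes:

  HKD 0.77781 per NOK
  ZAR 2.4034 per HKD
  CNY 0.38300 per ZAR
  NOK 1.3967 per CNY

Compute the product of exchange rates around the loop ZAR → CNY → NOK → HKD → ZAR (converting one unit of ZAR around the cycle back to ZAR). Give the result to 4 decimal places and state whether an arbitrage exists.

1.0000 (no arbitrage)

Around ZAR → CNY → NOK → HKD → ZAR: 1 × 0.38300 × 1.3967 × 0.77781 × 2.4034 = 1.000003
Product ≈ 1 (deviation 0.000%, within rounding noise).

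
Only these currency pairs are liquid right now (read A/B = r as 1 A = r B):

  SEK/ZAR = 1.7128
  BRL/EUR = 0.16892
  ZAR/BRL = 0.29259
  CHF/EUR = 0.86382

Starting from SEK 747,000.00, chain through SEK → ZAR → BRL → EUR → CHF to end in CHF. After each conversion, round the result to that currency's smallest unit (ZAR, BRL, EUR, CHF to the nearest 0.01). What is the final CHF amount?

CHF 73,205.64

SEK 747,000.00 × 1.7128 = ZAR 1,279,461.60
ZAR 1,279,461.60 × 0.29259 = BRL 374,357.67
BRL 374,357.67 × 0.16892 = EUR 63,236.50
EUR 63,236.50 ÷ 0.86382 = CHF 73,205.64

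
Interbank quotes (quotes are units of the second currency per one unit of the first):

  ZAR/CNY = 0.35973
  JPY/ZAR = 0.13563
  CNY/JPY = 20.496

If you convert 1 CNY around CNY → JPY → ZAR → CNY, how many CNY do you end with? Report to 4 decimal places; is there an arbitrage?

1.0000 (no arbitrage)

Around CNY → JPY → ZAR → CNY: 1 × 20.496 × 0.13563 × 0.35973 = 1.000004
Product ≈ 1 (deviation 0.000%, within rounding noise).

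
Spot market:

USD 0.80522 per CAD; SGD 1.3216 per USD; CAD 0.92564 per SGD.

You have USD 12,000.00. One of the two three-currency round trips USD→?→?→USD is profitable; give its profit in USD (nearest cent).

Profit: USD 182.17

Profitable loop is USD → CAD → SGD → USD:
USD 12,000.00 ÷ 0.80522 = CAD 14,902.76
CAD 14,902.76 ÷ 0.92564 = SGD 16,099.95
SGD 16,099.95 ÷ 1.3216 = USD 12,182.17
Profit = USD 12,182.17 − USD 12,000.00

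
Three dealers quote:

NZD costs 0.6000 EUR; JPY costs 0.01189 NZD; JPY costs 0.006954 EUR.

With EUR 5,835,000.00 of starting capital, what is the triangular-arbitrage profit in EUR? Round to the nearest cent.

Profit: EUR 151,035.38

Profitable loop is EUR → JPY → NZD → EUR:
EUR 5,835,000.00 ÷ 0.006954 = JPY 839,085,418
JPY 839,085,418 × 0.01189 = NZD 9,976,725.63
NZD 9,976,725.63 × 0.6000 = EUR 5,986,035.38
Profit = EUR 5,986,035.38 − EUR 5,835,000.00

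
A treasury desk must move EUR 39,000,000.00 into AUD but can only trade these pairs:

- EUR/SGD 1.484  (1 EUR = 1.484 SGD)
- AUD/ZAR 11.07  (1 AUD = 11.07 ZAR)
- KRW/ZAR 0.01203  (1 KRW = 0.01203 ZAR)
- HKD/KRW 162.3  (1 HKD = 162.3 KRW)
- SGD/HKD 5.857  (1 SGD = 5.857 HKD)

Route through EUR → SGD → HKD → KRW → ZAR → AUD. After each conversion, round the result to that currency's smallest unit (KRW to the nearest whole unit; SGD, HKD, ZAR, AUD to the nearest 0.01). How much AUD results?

AUD 59,787,481.33

EUR 39,000,000.00 × 1.484 = SGD 57,876,000.00
SGD 57,876,000.00 × 5.857 = HKD 338,979,732.00
HKD 338,979,732.00 × 162.3 = KRW 55,016,410,504
KRW 55,016,410,504 × 0.01203 = ZAR 661,847,418.36
ZAR 661,847,418.36 ÷ 11.07 = AUD 59,787,481.33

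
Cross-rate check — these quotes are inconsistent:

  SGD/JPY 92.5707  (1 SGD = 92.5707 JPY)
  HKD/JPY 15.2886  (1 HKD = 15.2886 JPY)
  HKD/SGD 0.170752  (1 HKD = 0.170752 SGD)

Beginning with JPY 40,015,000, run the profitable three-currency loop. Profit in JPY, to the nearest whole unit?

Profit: JPY 1,355,851

Profitable loop is JPY → HKD → SGD → JPY:
JPY 40,015,000 ÷ 15.2886 = HKD 2,617,309.63
HKD 2,617,309.63 × 0.170752 = SGD 446,910.85
SGD 446,910.85 × 92.5707 = JPY 41,370,851
Profit = JPY 41,370,851 − JPY 40,015,000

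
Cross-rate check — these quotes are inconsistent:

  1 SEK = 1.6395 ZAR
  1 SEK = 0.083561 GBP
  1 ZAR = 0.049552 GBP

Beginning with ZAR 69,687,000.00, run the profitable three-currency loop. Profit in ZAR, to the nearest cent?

Profitable loop is ZAR → SEK → GBP → ZAR:
ZAR 69,687,000.00 ÷ 1.6395 = SEK 42,505,032.02
SEK 42,505,032.02 × 0.083561 = GBP 3,551,762.98
GBP 3,551,762.98 ÷ 0.049552 = ZAR 71,677,489.93
Profit = ZAR 71,677,489.93 − ZAR 69,687,000.00

Profit: ZAR 1,990,489.93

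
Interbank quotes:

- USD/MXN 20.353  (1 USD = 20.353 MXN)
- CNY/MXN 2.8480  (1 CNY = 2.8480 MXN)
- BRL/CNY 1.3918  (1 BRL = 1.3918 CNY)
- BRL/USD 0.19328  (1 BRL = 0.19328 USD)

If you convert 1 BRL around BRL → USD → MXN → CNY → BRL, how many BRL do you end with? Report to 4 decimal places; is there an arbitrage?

0.9924 (arbitrage exists)

Around BRL → USD → MXN → CNY → BRL: 1 × 0.19328 × 20.353 ÷ 2.8480 ÷ 1.3918 = 0.992427
Product < 1; profitable direction is BRL → CNY → MXN → USD → BRL.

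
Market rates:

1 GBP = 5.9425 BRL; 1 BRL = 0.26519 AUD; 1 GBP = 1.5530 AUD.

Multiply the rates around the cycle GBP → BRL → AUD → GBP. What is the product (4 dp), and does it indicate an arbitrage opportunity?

1.0147 (arbitrage exists)

Around GBP → BRL → AUD → GBP: 1 × 5.9425 × 0.26519 ÷ 1.5530 = 1.014740
Product > 1; profitable direction is GBP → BRL → AUD → GBP.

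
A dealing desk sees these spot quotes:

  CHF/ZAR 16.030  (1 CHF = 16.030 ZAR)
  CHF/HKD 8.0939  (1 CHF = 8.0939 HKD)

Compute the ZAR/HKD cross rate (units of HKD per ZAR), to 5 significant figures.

ZAR/HKD = 0.50492

1 ZAR ÷ 16.030 = 0.062383 CHF
0.062383 CHF × 8.0939 = 0.504922 HKD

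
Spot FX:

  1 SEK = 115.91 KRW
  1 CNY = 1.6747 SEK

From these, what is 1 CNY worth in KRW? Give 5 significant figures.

1 CNY × 1.6747 = 1.6747 SEK
1.6747 SEK × 115.91 = 194.114 KRW

CNY/KRW = 194.11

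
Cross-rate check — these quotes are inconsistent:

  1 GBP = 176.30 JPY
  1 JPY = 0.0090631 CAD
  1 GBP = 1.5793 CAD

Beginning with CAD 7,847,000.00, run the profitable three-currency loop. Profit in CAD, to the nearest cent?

Profitable loop is CAD → GBP → JPY → CAD:
CAD 7,847,000.00 ÷ 1.5793 = GBP 4,968,657.00
GBP 4,968,657.00 × 176.30 = JPY 875,974,229
JPY 875,974,229 × 0.0090631 = CAD 7,939,042.04
Profit = CAD 7,939,042.04 − CAD 7,847,000.00

Profit: CAD 92,042.04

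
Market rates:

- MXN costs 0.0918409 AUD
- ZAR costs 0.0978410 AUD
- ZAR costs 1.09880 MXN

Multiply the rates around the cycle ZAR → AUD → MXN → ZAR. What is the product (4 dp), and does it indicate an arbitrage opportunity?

Around ZAR → AUD → MXN → ZAR: 1 × 0.0978410 ÷ 0.0918409 ÷ 1.09880 = 0.969541
Product < 1; profitable direction is ZAR → MXN → AUD → ZAR.

0.9695 (arbitrage exists)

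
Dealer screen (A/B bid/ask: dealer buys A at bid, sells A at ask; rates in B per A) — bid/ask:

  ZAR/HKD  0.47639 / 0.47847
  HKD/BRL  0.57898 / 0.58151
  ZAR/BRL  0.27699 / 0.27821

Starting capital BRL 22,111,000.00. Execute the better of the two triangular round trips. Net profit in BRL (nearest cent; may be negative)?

Net result: BRL -98,945.75 (no profitable arbitrage after spreads)

Best loop BRL → HKD → ZAR → BRL:
BRL 22,111,000.00 ÷ 0.58151 (buy HKD at ask) = HKD 38,023,421.78
HKD 38,023,421.78 ÷ 0.47847 (buy ZAR at ask) = ZAR 79,468,768.74
ZAR 79,468,768.74 × 0.27699 (sell ZAR at bid) = BRL 22,012,054.25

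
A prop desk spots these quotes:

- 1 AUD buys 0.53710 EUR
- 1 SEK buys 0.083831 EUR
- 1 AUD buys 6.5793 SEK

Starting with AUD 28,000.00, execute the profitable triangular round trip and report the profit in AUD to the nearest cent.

Profit: AUD 753.27

Profitable loop is AUD → SEK → EUR → AUD:
AUD 28,000.00 × 6.5793 = SEK 184,220.40
SEK 184,220.40 × 0.083831 = EUR 15,443.38
EUR 15,443.38 ÷ 0.53710 = AUD 28,753.27
Profit = AUD 28,753.27 − AUD 28,000.00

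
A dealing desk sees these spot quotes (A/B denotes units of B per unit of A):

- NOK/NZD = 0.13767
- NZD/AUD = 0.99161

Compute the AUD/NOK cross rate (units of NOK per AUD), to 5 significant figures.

1 AUD ÷ 0.99161 = 1.00846 NZD
1.00846 NZD ÷ 0.13767 = 7.32521 NOK

AUD/NOK = 7.3252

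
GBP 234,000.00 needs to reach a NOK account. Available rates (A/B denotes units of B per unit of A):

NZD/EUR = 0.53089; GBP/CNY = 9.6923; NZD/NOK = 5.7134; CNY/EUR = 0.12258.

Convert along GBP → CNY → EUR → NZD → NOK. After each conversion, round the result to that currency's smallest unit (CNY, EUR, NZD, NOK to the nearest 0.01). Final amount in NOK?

NOK 2,991,936.75

GBP 234,000.00 × 9.6923 = CNY 2,267,998.20
CNY 2,267,998.20 × 0.12258 = EUR 278,011.22
EUR 278,011.22 ÷ 0.53089 = NZD 523,670.10
NZD 523,670.10 × 5.7134 = NOK 2,991,936.75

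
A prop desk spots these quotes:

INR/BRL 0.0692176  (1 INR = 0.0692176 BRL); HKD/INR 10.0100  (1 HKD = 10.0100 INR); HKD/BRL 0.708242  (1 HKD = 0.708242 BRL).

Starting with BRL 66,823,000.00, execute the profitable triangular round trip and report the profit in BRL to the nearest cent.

Profit: BRL 1,482,713.56

Profitable loop is BRL → INR → HKD → BRL:
BRL 66,823,000.00 ÷ 0.0692176 = INR 965,404,752.55
INR 965,404,752.55 ÷ 10.0100 = HKD 96,444,031.22
HKD 96,444,031.22 × 0.708242 = BRL 68,305,713.56
Profit = BRL 68,305,713.56 − BRL 66,823,000.00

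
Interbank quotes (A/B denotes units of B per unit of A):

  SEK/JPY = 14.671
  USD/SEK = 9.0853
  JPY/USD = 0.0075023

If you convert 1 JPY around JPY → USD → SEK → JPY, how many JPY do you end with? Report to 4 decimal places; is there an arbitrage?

1.0000 (no arbitrage)

Around JPY → USD → SEK → JPY: 1 × 0.0075023 × 9.0853 × 14.671 = 0.999985
Product ≈ 1 (deviation 0.002%, within rounding noise).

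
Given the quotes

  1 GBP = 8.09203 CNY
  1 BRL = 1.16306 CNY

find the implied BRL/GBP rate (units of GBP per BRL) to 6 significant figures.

BRL/GBP = 0.143729

1 BRL × 1.16306 = 1.16306 CNY
1.16306 CNY ÷ 8.09203 = 0.143729 GBP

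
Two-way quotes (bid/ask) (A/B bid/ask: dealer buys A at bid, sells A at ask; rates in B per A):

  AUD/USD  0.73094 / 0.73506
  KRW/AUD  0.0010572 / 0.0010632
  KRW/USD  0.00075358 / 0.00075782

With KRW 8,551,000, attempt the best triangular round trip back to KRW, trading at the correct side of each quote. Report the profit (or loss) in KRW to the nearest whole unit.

Net profit: KRW 168,463

Best loop KRW → AUD → USD → KRW:
KRW 8,551,000 × 0.0010572 (sell KRW at bid) = AUD 9,040.12
AUD 9,040.12 × 0.73094 (sell AUD at bid) = USD 6,607.78
USD 6,607.78 ÷ 0.00075782 (buy KRW at ask) = KRW 8,719,463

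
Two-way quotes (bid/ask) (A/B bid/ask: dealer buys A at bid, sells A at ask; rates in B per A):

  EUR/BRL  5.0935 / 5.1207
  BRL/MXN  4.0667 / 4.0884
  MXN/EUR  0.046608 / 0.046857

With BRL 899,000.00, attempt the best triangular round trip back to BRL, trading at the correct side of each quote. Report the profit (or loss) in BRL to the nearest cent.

Net profit: BRL 17,436.76

Best loop BRL → EUR → MXN → BRL:
BRL 899,000.00 ÷ 5.1207 (buy EUR at ask) = EUR 175,561.93
EUR 175,561.93 ÷ 0.046857 (buy MXN at ask) = MXN 3,746,760.03
MXN 3,746,760.03 ÷ 4.0884 (buy BRL at ask) = BRL 916,436.76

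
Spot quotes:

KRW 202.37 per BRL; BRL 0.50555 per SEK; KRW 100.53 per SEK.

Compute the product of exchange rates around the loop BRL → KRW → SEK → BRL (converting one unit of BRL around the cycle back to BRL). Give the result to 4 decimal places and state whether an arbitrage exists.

1.0177 (arbitrage exists)

Around BRL → KRW → SEK → BRL: 1 × 202.37 ÷ 100.53 × 0.50555 = 1.017688
Product > 1; profitable direction is BRL → KRW → SEK → BRL.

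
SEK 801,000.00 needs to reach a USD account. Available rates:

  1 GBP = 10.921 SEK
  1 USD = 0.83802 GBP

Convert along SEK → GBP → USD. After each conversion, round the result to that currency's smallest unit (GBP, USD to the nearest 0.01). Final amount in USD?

SEK 801,000.00 ÷ 10.921 = GBP 73,344.93
GBP 73,344.93 ÷ 0.83802 = USD 87,521.69

USD 87,521.69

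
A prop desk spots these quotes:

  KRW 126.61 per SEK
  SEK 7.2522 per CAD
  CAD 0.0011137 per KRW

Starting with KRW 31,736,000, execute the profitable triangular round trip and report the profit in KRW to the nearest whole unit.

Profit: KRW 717,249

Profitable loop is KRW → CAD → SEK → KRW:
KRW 31,736,000 × 0.0011137 = CAD 35,344.38
CAD 35,344.38 × 7.2522 = SEK 256,324.54
SEK 256,324.54 × 126.61 = KRW 32,453,249
Profit = KRW 32,453,249 − KRW 31,736,000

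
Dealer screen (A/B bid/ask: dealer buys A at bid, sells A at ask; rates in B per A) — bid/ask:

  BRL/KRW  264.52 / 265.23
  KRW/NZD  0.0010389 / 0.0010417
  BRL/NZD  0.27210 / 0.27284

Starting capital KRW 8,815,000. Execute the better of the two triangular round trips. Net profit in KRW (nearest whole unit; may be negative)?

Best loop KRW → NZD → BRL → KRW:
KRW 8,815,000 × 0.0010389 (sell KRW at bid) = NZD 9,157.90
NZD 9,157.90 ÷ 0.27284 (buy BRL at ask) = BRL 33,565.11
BRL 33,565.11 × 264.52 (sell BRL at bid) = KRW 8,878,642

Net profit: KRW 63,642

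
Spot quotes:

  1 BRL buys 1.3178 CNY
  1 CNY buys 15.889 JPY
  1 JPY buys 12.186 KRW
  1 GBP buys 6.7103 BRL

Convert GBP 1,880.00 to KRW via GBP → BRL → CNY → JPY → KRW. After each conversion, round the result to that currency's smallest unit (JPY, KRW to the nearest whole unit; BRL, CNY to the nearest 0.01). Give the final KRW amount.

GBP 1,880.00 × 6.7103 = BRL 12,615.36
BRL 12,615.36 × 1.3178 = CNY 16,624.52
CNY 16,624.52 × 15.889 = JPY 264,147
JPY 264,147 × 12.186 = KRW 3,218,895

KRW 3,218,895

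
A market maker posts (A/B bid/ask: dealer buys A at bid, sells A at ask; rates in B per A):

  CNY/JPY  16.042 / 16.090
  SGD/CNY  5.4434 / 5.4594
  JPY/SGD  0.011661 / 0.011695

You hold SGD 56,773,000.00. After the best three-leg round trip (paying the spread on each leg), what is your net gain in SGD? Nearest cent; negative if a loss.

Best loop SGD → CNY → JPY → SGD:
SGD 56,773,000.00 × 5.4434 (sell SGD at bid) = CNY 309,038,148.20
CNY 309,038,148.20 × 16.042 (sell CNY at bid) = JPY 4,957,589,973
JPY 4,957,589,973 × 0.011661 (sell JPY at bid) = SGD 57,810,456.68

Net profit: SGD 1,037,456.68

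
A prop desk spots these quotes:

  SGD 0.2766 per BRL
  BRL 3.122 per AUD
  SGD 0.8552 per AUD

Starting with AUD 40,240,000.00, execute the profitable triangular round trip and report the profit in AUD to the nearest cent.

Profit: AUD 392,669.37

Profitable loop is AUD → BRL → SGD → AUD:
AUD 40,240,000.00 × 3.122 = BRL 125,629,280.00
BRL 125,629,280.00 × 0.2766 = SGD 34,749,058.85
SGD 34,749,058.85 ÷ 0.8552 = AUD 40,632,669.37
Profit = AUD 40,632,669.37 − AUD 40,240,000.00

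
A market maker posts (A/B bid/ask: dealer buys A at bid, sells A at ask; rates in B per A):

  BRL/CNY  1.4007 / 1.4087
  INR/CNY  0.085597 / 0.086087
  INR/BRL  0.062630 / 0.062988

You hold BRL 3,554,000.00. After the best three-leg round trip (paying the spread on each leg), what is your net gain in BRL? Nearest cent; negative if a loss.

Best loop BRL → CNY → INR → BRL:
BRL 3,554,000.00 × 1.4007 (sell BRL at bid) = CNY 4,978,087.80
CNY 4,978,087.80 ÷ 0.086087 (buy INR at ask) = INR 57,826,243.22
INR 57,826,243.22 × 0.062630 (sell INR at bid) = BRL 3,621,657.61

Net profit: BRL 67,657.61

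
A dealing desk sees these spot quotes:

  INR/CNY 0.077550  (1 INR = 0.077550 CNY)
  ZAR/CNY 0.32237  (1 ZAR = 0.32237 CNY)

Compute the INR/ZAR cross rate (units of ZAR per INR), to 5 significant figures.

INR/ZAR = 0.24056

1 INR × 0.077550 = 0.07755 CNY
0.07755 CNY ÷ 0.32237 = 0.240562 ZAR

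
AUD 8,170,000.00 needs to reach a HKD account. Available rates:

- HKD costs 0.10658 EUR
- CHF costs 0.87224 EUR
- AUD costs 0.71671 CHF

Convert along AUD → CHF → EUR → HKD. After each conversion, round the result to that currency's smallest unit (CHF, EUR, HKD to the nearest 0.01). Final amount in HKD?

HKD 47,920,992.49

AUD 8,170,000.00 × 0.71671 = CHF 5,855,520.70
CHF 5,855,520.70 × 0.87224 = EUR 5,107,419.38
EUR 5,107,419.38 ÷ 0.10658 = HKD 47,920,992.49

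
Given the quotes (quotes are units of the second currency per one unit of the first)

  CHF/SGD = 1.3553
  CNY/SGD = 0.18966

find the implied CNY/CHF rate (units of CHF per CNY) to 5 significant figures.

CNY/CHF = 0.13994

1 CNY × 0.18966 = 0.18966 SGD
0.18966 SGD ÷ 1.3553 = 0.139939 CHF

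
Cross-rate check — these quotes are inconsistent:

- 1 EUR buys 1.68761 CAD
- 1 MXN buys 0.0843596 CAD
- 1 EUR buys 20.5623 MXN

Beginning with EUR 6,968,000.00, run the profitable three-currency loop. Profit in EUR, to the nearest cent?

Profitable loop is EUR → MXN → CAD → EUR:
EUR 6,968,000.00 × 20.5623 = MXN 143,278,106.40
MXN 143,278,106.40 × 0.0843596 = CAD 12,086,883.74
CAD 12,086,883.74 ÷ 1.68761 = EUR 7,162,130.91
Profit = EUR 7,162,130.91 − EUR 6,968,000.00

Profit: EUR 194,130.91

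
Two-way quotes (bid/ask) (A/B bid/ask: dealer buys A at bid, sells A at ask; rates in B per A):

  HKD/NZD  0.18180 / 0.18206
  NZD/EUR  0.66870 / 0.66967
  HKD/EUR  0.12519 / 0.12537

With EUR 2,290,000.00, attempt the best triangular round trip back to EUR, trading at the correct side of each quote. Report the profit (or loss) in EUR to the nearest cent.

Net profit: EUR 61,417.47

Best loop EUR → NZD → HKD → EUR:
EUR 2,290,000.00 ÷ 0.66967 (buy NZD at ask) = NZD 3,419,594.73
NZD 3,419,594.73 ÷ 0.18206 (buy HKD at ask) = HKD 18,782,789.88
HKD 18,782,789.88 × 0.12519 (sell HKD at bid) = EUR 2,351,417.47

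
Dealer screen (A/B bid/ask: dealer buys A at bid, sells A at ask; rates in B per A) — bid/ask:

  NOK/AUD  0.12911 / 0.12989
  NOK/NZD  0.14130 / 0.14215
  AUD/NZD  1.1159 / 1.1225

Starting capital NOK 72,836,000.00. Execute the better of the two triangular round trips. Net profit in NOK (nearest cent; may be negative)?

Best loop NOK → AUD → NZD → NOK:
NOK 72,836,000.00 × 0.12911 (sell NOK at bid) = AUD 9,403,855.96
AUD 9,403,855.96 × 1.1159 (sell AUD at bid) = NZD 10,493,762.87
NZD 10,493,762.87 ÷ 0.14215 (buy NOK at ask) = NOK 73,821,757.76

Net profit: NOK 985,757.76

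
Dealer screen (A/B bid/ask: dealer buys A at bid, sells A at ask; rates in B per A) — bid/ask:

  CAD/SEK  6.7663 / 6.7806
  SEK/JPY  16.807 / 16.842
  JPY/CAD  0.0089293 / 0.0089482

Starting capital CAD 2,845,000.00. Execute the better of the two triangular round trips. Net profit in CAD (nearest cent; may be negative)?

Best loop CAD → SEK → JPY → CAD:
CAD 2,845,000.00 × 6.7663 (sell CAD at bid) = SEK 19,250,123.50
SEK 19,250,123.50 × 16.807 (sell SEK at bid) = JPY 323,536,826
JPY 323,536,826 × 0.0089293 (sell JPY at bid) = CAD 2,888,957.38

Net profit: CAD 43,957.38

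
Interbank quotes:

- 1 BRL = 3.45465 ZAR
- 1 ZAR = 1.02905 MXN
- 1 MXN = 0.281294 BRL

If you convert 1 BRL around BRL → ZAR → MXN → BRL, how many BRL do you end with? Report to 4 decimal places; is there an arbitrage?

1.0000 (no arbitrage)

Around BRL → ZAR → MXN → BRL: 1 × 3.45465 × 1.02905 × 0.281294 = 1.000002
Product ≈ 1 (deviation 0.000%, within rounding noise).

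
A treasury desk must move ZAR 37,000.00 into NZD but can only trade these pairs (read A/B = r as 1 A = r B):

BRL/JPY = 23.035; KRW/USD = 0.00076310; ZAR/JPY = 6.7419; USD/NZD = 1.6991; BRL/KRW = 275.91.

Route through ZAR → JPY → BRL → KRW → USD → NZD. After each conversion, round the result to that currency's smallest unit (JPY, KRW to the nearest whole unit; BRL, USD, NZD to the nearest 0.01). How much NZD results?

ZAR 37,000.00 × 6.7419 = JPY 249,450
JPY 249,450 ÷ 23.035 = BRL 10,829.17
BRL 10,829.17 × 275.91 = KRW 2,987,876
KRW 2,987,876 × 0.00076310 = USD 2,280.05
USD 2,280.05 × 1.6991 = NZD 3,874.03

NZD 3,874.03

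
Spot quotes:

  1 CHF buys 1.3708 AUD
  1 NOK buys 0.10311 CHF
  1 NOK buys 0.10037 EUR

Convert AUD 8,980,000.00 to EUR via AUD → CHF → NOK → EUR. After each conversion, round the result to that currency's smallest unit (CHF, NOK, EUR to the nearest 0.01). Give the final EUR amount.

EUR 6,376,837.91

AUD 8,980,000.00 ÷ 1.3708 = CHF 6,550,919.17
CHF 6,550,919.17 ÷ 0.10311 = NOK 63,533,305.89
NOK 63,533,305.89 × 0.10037 = EUR 6,376,837.91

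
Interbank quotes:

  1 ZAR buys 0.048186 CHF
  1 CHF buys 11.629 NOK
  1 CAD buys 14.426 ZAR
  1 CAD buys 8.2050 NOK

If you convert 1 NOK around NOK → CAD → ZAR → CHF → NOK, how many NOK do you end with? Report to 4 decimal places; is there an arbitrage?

0.9852 (arbitrage exists)

Around NOK → CAD → ZAR → CHF → NOK: 1 ÷ 8.2050 × 14.426 × 0.048186 × 11.629 = 0.985214
Product < 1; profitable direction is NOK → CHF → ZAR → CAD → NOK.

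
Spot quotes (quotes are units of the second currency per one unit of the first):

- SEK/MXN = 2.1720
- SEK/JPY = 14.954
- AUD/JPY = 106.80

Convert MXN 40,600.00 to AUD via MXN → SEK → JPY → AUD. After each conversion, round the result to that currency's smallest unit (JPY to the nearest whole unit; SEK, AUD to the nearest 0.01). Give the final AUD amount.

MXN 40,600.00 ÷ 2.1720 = SEK 18,692.45
SEK 18,692.45 × 14.954 = JPY 279,527
JPY 279,527 ÷ 106.80 = AUD 2,617.29

AUD 2,617.29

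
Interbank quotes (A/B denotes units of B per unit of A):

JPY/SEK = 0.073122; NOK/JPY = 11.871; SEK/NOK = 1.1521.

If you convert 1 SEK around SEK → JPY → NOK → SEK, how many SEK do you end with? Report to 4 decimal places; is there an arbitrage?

Around SEK → JPY → NOK → SEK: 1 ÷ 0.073122 ÷ 11.871 ÷ 1.1521 = 0.999941
Product ≈ 1 (deviation 0.006%, within rounding noise).

0.9999 (no arbitrage)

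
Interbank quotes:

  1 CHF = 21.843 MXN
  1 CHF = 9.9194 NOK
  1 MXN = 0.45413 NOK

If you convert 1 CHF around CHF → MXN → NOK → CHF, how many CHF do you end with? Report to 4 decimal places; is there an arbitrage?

1.0000 (no arbitrage)

Around CHF → MXN → NOK → CHF: 1 × 21.843 × 0.45413 ÷ 9.9194 = 1.000016
Product ≈ 1 (deviation 0.002%, within rounding noise).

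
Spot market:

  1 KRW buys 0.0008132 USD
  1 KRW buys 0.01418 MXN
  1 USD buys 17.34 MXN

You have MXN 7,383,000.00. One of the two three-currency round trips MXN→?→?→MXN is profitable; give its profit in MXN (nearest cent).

Profit: MXN 41,421.78

Profitable loop is MXN → USD → KRW → MXN:
MXN 7,383,000.00 ÷ 17.34 = USD 425,778.55
USD 425,778.55 ÷ 0.0008132 = KRW 523,584,047
KRW 523,584,047 × 0.01418 = MXN 7,424,421.78
Profit = MXN 7,424,421.78 − MXN 7,383,000.00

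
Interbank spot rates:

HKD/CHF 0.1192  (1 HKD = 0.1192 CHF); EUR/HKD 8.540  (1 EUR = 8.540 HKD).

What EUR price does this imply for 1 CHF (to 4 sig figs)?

CHF/EUR = 0.9823

1 CHF ÷ 0.1192 = 8.38926 HKD
8.38926 HKD ÷ 8.540 = 0.982349 EUR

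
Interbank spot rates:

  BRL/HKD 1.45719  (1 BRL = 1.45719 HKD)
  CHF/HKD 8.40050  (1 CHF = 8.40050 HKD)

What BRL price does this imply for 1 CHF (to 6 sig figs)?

1 CHF × 8.40050 = 8.4005 HKD
8.4005 HKD ÷ 1.45719 = 5.76486 BRL

CHF/BRL = 5.76486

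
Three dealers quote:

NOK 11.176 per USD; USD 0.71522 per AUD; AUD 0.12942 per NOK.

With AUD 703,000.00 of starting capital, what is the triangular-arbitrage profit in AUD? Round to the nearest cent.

Profit: AUD 24,248.38

Profitable loop is AUD → USD → NOK → AUD:
AUD 703,000.00 × 0.71522 = USD 502,799.66
USD 502,799.66 × 11.176 = NOK 5,619,289.00
NOK 5,619,289.00 × 0.12942 = AUD 727,248.38
Profit = AUD 727,248.38 − AUD 703,000.00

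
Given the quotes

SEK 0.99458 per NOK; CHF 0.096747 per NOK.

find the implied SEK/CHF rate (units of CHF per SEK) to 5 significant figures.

SEK/CHF = 0.097274

1 SEK ÷ 0.99458 = 1.00545 NOK
1.00545 NOK × 0.096747 = 0.0972742 CHF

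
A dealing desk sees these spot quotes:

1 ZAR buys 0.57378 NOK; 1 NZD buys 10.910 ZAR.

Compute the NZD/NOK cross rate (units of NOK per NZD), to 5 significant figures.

1 NZD × 10.910 = 10.91 ZAR
10.91 ZAR × 0.57378 = 6.25994 NOK

NZD/NOK = 6.2599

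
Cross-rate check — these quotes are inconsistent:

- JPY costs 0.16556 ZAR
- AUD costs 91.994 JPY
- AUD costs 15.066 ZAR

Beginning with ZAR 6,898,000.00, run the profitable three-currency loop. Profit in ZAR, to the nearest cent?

Profit: ZAR 75,328.87

Profitable loop is ZAR → AUD → JPY → ZAR:
ZAR 6,898,000.00 ÷ 15.066 = AUD 457,852.12
AUD 457,852.12 × 91.994 = JPY 42,119,648
JPY 42,119,648 × 0.16556 = ZAR 6,973,328.87
Profit = ZAR 6,973,328.87 − ZAR 6,898,000.00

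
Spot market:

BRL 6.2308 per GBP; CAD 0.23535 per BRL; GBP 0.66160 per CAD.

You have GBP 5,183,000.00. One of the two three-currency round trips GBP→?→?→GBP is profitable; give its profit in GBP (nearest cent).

Profitable loop is GBP → CAD → BRL → GBP:
GBP 5,183,000.00 ÷ 0.66160 = CAD 7,834,038.69
CAD 7,834,038.69 ÷ 0.23535 = BRL 33,286,758.84
BRL 33,286,758.84 ÷ 6.2308 = GBP 5,342,292.94
Profit = GBP 5,342,292.94 − GBP 5,183,000.00

Profit: GBP 159,292.94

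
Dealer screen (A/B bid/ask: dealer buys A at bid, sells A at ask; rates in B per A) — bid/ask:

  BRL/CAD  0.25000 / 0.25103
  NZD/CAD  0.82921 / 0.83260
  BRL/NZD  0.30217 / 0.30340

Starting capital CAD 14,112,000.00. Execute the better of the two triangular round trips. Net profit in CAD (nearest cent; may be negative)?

Best loop CAD → BRL → NZD → CAD:
CAD 14,112,000.00 ÷ 0.25103 (buy BRL at ask) = BRL 56,216,388.48
BRL 56,216,388.48 × 0.30217 (sell BRL at bid) = NZD 16,986,906.11
NZD 16,986,906.11 × 0.82921 (sell NZD at bid) = CAD 14,085,712.41

Net result: CAD -26,287.59 (no profitable arbitrage after spreads)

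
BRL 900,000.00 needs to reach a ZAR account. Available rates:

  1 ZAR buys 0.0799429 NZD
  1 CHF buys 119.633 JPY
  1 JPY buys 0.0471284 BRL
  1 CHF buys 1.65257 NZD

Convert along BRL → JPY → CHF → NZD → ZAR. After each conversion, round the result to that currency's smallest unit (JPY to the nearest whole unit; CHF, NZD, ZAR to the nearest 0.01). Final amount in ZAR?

ZAR 3,299,808.74

BRL 900,000.00 ÷ 0.0471284 = JPY 19,096,765
JPY 19,096,765 ÷ 119.633 = CHF 159,627.90
CHF 159,627.90 × 1.65257 = NZD 263,796.28
NZD 263,796.28 ÷ 0.0799429 = ZAR 3,299,808.74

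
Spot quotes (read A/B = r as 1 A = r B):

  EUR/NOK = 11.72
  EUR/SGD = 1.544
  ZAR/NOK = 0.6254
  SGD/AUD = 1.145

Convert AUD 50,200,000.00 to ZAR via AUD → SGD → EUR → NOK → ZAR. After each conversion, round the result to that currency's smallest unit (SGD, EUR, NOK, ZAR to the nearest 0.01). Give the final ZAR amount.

ZAR 532,133,584.31

AUD 50,200,000.00 ÷ 1.145 = SGD 43,842,794.76
SGD 43,842,794.76 ÷ 1.544 = EUR 28,395,592.46
EUR 28,395,592.46 × 11.72 = NOK 332,796,343.63
NOK 332,796,343.63 ÷ 0.6254 = ZAR 532,133,584.31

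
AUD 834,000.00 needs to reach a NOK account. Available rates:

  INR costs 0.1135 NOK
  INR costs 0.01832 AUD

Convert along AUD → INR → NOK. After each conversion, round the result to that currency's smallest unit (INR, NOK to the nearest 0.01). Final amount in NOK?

AUD 834,000.00 ÷ 0.01832 = INR 45,524,017.47
INR 45,524,017.47 × 0.1135 = NOK 5,166,975.98

NOK 5,166,975.98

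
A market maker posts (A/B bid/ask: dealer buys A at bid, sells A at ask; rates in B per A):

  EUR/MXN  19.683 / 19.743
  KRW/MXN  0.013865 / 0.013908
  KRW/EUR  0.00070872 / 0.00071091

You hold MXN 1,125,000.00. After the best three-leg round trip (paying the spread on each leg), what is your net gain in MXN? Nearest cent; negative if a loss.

Net profit: MXN 3,375.95

Best loop MXN → KRW → EUR → MXN:
MXN 1,125,000.00 ÷ 0.013908 (buy KRW at ask) = KRW 80,888,697
KRW 80,888,697 × 0.00070872 (sell KRW at bid) = EUR 57,327.44
EUR 57,327.44 × 19.683 (sell EUR at bid) = MXN 1,128,375.95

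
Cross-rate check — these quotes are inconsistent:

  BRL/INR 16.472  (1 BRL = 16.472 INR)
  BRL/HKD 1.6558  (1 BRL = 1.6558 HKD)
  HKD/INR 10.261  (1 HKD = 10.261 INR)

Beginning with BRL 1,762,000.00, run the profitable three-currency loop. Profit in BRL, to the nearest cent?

Profit: BRL 55,427.67

Profitable loop is BRL → HKD → INR → BRL:
BRL 1,762,000.00 × 1.6558 = HKD 2,917,519.60
HKD 2,917,519.60 × 10.261 = INR 29,936,668.62
INR 29,936,668.62 ÷ 16.472 = BRL 1,817,427.67
Profit = BRL 1,817,427.67 − BRL 1,762,000.00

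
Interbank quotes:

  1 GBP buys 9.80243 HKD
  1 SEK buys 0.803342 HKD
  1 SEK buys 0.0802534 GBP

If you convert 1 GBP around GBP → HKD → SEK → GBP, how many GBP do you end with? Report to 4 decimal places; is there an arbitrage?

Around GBP → HKD → SEK → GBP: 1 × 9.80243 ÷ 0.803342 × 0.0802534 = 0.979257
Product < 1; profitable direction is GBP → SEK → HKD → GBP.

0.9793 (arbitrage exists)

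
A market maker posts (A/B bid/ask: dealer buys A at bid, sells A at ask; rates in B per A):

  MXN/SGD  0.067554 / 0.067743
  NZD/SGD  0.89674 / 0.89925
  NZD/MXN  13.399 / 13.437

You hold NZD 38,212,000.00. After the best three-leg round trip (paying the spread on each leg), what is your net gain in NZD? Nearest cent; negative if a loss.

Best loop NZD → MXN → SGD → NZD:
NZD 38,212,000.00 × 13.399 (sell NZD at bid) = MXN 512,002,588.00
MXN 512,002,588.00 × 0.067554 (sell MXN at bid) = SGD 34,587,822.83
SGD 34,587,822.83 ÷ 0.89925 (buy NZD at ask) = NZD 38,462,966.73

Net profit: NZD 250,966.73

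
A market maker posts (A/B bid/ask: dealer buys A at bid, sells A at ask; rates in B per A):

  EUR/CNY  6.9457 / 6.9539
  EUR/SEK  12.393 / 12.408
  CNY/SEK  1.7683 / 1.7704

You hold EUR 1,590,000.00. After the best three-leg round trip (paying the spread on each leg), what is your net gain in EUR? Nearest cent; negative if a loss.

Net profit: EUR 10,566.53

Best loop EUR → SEK → CNY → EUR:
EUR 1,590,000.00 × 12.393 (sell EUR at bid) = SEK 19,704,870.00
SEK 19,704,870.00 ÷ 1.7704 (buy CNY at ask) = CNY 11,130,179.62
CNY 11,130,179.62 ÷ 6.9539 (buy EUR at ask) = EUR 1,600,566.53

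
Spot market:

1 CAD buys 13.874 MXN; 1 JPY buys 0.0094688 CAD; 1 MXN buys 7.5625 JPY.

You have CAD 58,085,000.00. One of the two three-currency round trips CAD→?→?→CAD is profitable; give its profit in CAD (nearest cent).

Profitable loop is CAD → JPY → MXN → CAD:
CAD 58,085,000.00 ÷ 0.0094688 = JPY 6,134,357,046
JPY 6,134,357,046 ÷ 7.5625 = MXN 811,154,650.75
MXN 811,154,650.75 ÷ 13.874 = CAD 58,465,810.20
Profit = CAD 58,465,810.20 − CAD 58,085,000.00

Profit: CAD 380,810.20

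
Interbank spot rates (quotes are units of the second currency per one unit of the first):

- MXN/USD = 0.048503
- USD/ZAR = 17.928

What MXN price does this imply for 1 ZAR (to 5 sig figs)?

ZAR/MXN = 1.1500

1 ZAR ÷ 17.928 = 0.0557787 USD
0.0557787 USD ÷ 0.048503 = 1.15 MXN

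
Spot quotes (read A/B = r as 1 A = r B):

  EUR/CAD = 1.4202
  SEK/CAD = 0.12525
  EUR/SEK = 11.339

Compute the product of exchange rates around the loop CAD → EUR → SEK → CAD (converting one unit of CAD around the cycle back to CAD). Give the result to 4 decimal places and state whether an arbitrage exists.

1.0000 (no arbitrage)

Around CAD → EUR → SEK → CAD: 1 ÷ 1.4202 × 11.339 × 0.12525 = 1.000007
Product ≈ 1 (deviation 0.001%, within rounding noise).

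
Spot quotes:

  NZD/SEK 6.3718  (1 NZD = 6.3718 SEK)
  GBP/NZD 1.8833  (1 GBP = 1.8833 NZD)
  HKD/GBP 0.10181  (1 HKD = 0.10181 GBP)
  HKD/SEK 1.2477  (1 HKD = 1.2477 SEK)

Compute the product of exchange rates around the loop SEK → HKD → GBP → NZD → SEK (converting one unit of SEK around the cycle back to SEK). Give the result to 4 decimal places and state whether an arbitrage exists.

Around SEK → HKD → GBP → NZD → SEK: 1 ÷ 1.2477 × 0.10181 × 1.8833 × 6.3718 = 0.979179
Product < 1; profitable direction is SEK → NZD → GBP → HKD → SEK.

0.9792 (arbitrage exists)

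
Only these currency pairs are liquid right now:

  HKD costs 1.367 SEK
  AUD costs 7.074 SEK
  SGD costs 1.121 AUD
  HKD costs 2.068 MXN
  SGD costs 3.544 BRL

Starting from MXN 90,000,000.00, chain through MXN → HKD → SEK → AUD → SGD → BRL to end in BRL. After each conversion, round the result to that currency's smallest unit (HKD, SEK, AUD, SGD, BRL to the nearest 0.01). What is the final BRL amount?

BRL 26,587,869.27

MXN 90,000,000.00 ÷ 2.068 = HKD 43,520,309.48
HKD 43,520,309.48 × 1.367 = SEK 59,492,263.06
SEK 59,492,263.06 ÷ 7.074 = AUD 8,409,989.12
AUD 8,409,989.12 ÷ 1.121 = SGD 7,502,220.45
SGD 7,502,220.45 × 3.544 = BRL 26,587,869.27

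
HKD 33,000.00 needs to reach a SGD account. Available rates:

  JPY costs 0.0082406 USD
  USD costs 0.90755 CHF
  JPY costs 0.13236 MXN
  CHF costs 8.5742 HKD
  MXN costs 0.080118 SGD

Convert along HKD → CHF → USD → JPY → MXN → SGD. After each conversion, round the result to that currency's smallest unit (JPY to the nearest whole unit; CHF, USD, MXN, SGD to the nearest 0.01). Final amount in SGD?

SGD 5,457.30

HKD 33,000.00 ÷ 8.5742 = CHF 3,848.76
CHF 3,848.76 ÷ 0.90755 = USD 4,240.82
USD 4,240.82 ÷ 0.0082406 = JPY 514,625
JPY 514,625 × 0.13236 = MXN 68,115.76
MXN 68,115.76 × 0.080118 = SGD 5,457.30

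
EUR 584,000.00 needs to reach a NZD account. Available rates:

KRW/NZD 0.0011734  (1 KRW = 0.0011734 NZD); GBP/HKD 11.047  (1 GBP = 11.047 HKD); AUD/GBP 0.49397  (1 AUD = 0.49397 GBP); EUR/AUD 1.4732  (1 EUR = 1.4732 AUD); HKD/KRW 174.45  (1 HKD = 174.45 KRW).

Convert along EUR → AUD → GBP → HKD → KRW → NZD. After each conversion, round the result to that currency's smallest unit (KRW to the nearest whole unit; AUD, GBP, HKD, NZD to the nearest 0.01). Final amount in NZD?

NZD 961,029.12

EUR 584,000.00 × 1.4732 = AUD 860,348.80
AUD 860,348.80 × 0.49397 = GBP 424,986.50
GBP 424,986.50 × 11.047 = HKD 4,694,825.87
HKD 4,694,825.87 × 174.45 = KRW 819,012,373
KRW 819,012,373 × 0.0011734 = NZD 961,029.12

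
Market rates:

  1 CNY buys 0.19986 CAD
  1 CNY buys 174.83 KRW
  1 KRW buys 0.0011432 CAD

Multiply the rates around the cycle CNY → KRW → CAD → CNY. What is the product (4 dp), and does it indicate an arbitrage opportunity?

1.0000 (no arbitrage)

Around CNY → KRW → CAD → CNY: 1 × 174.83 × 0.0011432 ÷ 0.19986 = 1.000028
Product ≈ 1 (deviation 0.003%, within rounding noise).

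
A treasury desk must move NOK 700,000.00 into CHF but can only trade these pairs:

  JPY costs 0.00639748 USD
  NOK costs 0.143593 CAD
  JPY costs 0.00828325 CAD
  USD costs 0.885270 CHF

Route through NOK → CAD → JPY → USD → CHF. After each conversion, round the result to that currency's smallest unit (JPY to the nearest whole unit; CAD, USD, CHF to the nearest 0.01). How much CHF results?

CHF 68,725.08

NOK 700,000.00 × 0.143593 = CAD 100,515.10
CAD 100,515.10 ÷ 0.00828325 = JPY 12,134,742
JPY 12,134,742 × 0.00639748 = USD 77,631.77
USD 77,631.77 × 0.885270 = CHF 68,725.08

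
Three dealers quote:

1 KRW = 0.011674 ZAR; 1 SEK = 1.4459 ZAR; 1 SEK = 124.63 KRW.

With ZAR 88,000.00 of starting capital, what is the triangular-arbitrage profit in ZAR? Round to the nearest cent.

Profit: ZAR 549.62

Profitable loop is ZAR → SEK → KRW → ZAR:
ZAR 88,000.00 ÷ 1.4459 = SEK 60,861.75
SEK 60,861.75 × 124.63 = KRW 7,585,200
KRW 7,585,200 × 0.011674 = ZAR 88,549.62
Profit = ZAR 88,549.62 − ZAR 88,000.00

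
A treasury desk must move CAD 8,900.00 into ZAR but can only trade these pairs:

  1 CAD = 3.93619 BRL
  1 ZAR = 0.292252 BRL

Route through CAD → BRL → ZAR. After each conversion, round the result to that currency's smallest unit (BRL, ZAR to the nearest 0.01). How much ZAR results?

ZAR 119,869.46

CAD 8,900.00 × 3.93619 = BRL 35,032.09
BRL 35,032.09 ÷ 0.292252 = ZAR 119,869.46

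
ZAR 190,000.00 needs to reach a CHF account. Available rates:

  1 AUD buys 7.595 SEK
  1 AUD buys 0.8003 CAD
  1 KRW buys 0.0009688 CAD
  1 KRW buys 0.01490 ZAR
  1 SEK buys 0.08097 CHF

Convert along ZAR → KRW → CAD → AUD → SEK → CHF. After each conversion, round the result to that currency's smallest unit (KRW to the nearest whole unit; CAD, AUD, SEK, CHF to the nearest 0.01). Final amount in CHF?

CHF 9,492.94

ZAR 190,000.00 ÷ 0.01490 = KRW 12,751,678
KRW 12,751,678 × 0.0009688 = CAD 12,353.83
CAD 12,353.83 ÷ 0.8003 = AUD 15,436.50
AUD 15,436.50 × 7.595 = SEK 117,240.22
SEK 117,240.22 × 0.08097 = CHF 9,492.94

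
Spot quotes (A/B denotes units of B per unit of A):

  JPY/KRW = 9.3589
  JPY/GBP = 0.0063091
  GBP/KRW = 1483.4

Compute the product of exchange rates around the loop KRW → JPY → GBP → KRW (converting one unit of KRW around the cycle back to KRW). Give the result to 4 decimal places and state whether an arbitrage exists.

1.0000 (no arbitrage)

Around KRW → JPY → GBP → KRW: 1 ÷ 9.3589 × 0.0063091 × 1483.4 = 1.000002
Product ≈ 1 (deviation 0.000%, within rounding noise).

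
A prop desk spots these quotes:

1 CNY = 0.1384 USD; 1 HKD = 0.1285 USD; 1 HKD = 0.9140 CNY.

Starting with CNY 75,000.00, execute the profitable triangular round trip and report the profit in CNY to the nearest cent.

Profitable loop is CNY → HKD → USD → CNY:
CNY 75,000.00 ÷ 0.9140 = HKD 82,056.89
HKD 82,056.89 × 0.1285 = USD 10,544.31
USD 10,544.31 ÷ 0.1384 = CNY 76,187.22
Profit = CNY 76,187.22 − CNY 75,000.00

Profit: CNY 1,187.22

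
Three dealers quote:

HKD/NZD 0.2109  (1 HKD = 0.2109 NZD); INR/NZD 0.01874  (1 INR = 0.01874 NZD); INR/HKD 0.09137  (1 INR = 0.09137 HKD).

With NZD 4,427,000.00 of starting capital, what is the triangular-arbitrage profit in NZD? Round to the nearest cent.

Profitable loop is NZD → INR → HKD → NZD:
NZD 4,427,000.00 ÷ 0.01874 = INR 236,232,657.42
INR 236,232,657.42 × 0.09137 = HKD 21,584,577.91
HKD 21,584,577.91 × 0.2109 = NZD 4,552,187.48
Profit = NZD 4,552,187.48 − NZD 4,427,000.00

Profit: NZD 125,187.48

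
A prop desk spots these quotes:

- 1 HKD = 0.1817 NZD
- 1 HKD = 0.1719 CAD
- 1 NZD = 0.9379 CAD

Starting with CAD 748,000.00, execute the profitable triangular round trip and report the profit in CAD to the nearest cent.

Profitable loop is CAD → NZD → HKD → CAD:
CAD 748,000.00 ÷ 0.9379 = NZD 797,526.39
NZD 797,526.39 ÷ 0.1817 = HKD 4,389,248.15
HKD 4,389,248.15 × 0.1719 = CAD 754,511.76
Profit = CAD 754,511.76 − CAD 748,000.00

Profit: CAD 6,511.76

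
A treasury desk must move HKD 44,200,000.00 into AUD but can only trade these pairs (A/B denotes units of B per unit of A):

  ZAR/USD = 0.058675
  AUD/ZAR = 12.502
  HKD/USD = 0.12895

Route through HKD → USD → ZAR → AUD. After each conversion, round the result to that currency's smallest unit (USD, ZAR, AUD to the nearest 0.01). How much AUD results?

HKD 44,200,000.00 × 0.12895 = USD 5,699,590.00
USD 5,699,590.00 ÷ 0.058675 = ZAR 97,138,304.22
ZAR 97,138,304.22 ÷ 12.502 = AUD 7,769,821.17

AUD 7,769,821.17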